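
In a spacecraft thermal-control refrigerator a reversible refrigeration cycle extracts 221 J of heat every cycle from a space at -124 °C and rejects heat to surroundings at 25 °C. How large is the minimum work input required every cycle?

T_H = 25 °C → 25 + 273.15 = 298.15 K.
T_C = -124 °C → -124 + 273.15 = 149.15 K.
Carnot COP: COP_R = T_C/(T_H − T_C) = 149.15/149.00 = 1.0010.
W = Q_C/COP_R = 221/1.0010 = 220.8 J.

W_in ≈ 220.8 J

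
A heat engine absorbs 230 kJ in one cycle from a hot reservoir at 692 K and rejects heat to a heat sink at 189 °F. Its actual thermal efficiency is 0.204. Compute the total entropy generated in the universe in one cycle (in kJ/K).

T_C = 189 °F → (189 − 32) × 5/9 = 87.22 °C = 360.37 K.
W = η·Q_H = 0.204 × 230 = 46.92 kJ, so Q_C = Q_H − W = 183.1 kJ.
Entropy balance on the reservoirs: −Q_H/T_H = -0.3324 kJ/K, +Q_C/T_C = 0.5080 kJ/K.
ΔS_univ = −Q_H/T_H + Q_C/T_C = 0.1757 kJ/K (> 0, since η = 0.204 < η_Carnot = 0.479).

ΔS_univ ≈ 0.1757 kJ/K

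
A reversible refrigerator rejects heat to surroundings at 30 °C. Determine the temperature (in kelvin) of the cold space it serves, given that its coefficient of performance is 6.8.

T_H = 30 °C → 30 + 273.15 = 303.15 K.
COP_R = T_C/(T_H − T_C) ⇒ T_C = T_H·COP_R/(1 + COP_R) = 303.15 × 6.8/(1 + 6.8) = 264 K.

T_C ≈ 264 K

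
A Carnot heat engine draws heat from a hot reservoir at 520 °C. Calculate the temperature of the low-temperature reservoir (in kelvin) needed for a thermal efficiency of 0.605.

T_C ≈ 313 K

T_H = 520 °C → 520 + 273.15 = 793.15 K.
From η = 1 − T_C/T_H, T_C = T_H·(1 − η) = 793.15 × (1 − 0.605) = 313 K.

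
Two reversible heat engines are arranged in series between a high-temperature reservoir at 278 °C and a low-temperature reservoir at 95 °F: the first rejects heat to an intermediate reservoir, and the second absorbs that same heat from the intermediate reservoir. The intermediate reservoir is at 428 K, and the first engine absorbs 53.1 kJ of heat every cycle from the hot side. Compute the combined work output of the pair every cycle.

W_total ≈ 23.4 kJ

T_H = 278 °C → 278 + 273.15 = 551.15 K.
T_C = 95 °F → (95 − 32) × 5/9 = 35.00 °C = 308.15 K.
Two reversible stages in series are equivalent to a single Carnot engine between T_H and T_C, so η_total = 1 − T_C/T_H = 1 − 308.15/551.15 = 0.4409.
W_total = η_total · Q_H = 0.4409 × 53.1 = 23.4 kJ.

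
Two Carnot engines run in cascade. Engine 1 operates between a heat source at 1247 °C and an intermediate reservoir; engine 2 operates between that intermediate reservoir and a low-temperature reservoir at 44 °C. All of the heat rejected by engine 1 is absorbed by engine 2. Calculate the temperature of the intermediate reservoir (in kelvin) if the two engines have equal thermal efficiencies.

T_m ≈ 694 K

T_H = 1247 °C → 1247 + 273.15 = 1520.15 K.
T_C = 44 °C → 44 + 273.15 = 317.15 K.
Equal efficiencies require 1 − T_m/T_H = 1 − T_C/T_m, i.e. T_m/T_H = T_C/T_m, so T_m = √(T_H·T_C) = √(1520.15 × 317.15) = 694 K.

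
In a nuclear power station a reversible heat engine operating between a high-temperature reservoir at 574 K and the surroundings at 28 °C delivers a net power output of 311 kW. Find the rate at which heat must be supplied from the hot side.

T_C = 28 °C → 28 + 273.15 = 301.15 K.
For a reversible engine, η = 1 − T_C/T_H = 1 − 301.15/574.00 = 0.4753.
Q_H = W/η = 311/0.4753 = 654 kW.

Q̇_H ≈ 654 kW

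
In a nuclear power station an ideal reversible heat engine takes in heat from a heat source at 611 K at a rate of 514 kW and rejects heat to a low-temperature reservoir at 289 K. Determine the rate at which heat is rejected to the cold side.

For a reversible engine, η = 1 − T_C/T_H = 1 − 289.00/611.00 = 0.5270.
For a reversible cycle Q_C/Q_H = T_C/T_H, so Q_C = 514 × 289.00/611.00 = 243.1 kW.

Q̇_C ≈ 243.1 kW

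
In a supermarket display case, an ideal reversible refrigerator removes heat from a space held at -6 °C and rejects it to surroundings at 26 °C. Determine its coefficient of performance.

T_H = 26 °C → 26 + 273.15 = 299.15 K.
T_C = -6 °C → -6 + 273.15 = 267.15 K.
Carnot COP: COP_R = T_C/(T_H − T_C) = 267.15/(299.15 − 267.15) = 8.35.

COP_R ≈ 8.35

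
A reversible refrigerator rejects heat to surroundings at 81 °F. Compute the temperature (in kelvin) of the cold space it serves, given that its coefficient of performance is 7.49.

T_H = 81 °F → (81 − 32) × 5/9 = 27.22 °C = 300.37 K.
COP_R = T_C/(T_H − T_C) ⇒ T_C = T_H·COP_R/(1 + COP_R) = 300.37 × 7.49/(1 + 7.49) = 265.0 K.

T_C ≈ 265.0 K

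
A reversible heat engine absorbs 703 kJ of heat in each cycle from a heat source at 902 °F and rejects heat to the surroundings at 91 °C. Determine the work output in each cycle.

W ≈ 364.6 kJ

T_H = 902 °F → (902 − 32) × 5/9 = 483.33 °C = 756.48 K.
T_C = 91 °C → 91 + 273.15 = 364.15 K.
Since the cycle is reversible, η = 1 − T_C/T_H = 1 − 364.15/756.48 = 0.5186.
W = η·Q_H = 0.5186 × 703 = 364.6 kJ.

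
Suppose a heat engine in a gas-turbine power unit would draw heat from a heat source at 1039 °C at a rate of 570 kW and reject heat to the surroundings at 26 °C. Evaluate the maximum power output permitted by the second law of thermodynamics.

Ẇ_max ≈ 440.0 kW

T_H = 1039 °C → 1039 + 273.15 = 1312.15 K.
T_C = 26 °C → 26 + 273.15 = 299.15 K.
By the Carnot theorem, η_max = 1 − T_C/T_H = 1 − 299.15/1312.15 = 0.7720.
W_max = η_max · Q_H = 0.7720 × 570 = 440.0 kW.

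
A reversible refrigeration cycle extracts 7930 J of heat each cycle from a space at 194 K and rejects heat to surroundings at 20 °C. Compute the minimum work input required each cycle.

W_in ≈ 4050 J

T_H = 20 °C → 20 + 273.15 = 293.15 K.
COP_R = T_C/(T_H − T_C) = 194.00/99.15 = 1.9566.
W = Q_C/COP_R = 7930/1.9566 = 4050 J.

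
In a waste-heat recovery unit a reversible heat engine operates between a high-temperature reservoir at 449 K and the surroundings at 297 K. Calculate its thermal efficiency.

Carnot efficiency: η = 1 − T_C/T_H = 1 − 297.00/449.00 = 0.3385.

η ≈ 0.3385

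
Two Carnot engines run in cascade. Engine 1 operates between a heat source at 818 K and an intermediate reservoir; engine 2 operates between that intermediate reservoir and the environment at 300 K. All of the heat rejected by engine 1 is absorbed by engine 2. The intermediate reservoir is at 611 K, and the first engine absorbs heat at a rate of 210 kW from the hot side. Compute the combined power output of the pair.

Ẇ_total ≈ 133.0 kW

Two reversible stages in series are equivalent to a single Carnot engine between T_H and T_C, so η_total = 1 − T_C/T_H = 1 − 300.00/818.00 = 0.6333.
W_total = η_total · Q_H = 0.6333 × 210 = 133.0 kW.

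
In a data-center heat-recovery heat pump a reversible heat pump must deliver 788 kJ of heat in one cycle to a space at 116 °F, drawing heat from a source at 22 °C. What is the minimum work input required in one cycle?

W_in ≈ 60.78 kJ

T_H = 116 °F → (116 − 32) × 5/9 = 46.67 °C = 319.82 K.
T_C = 22 °C → 22 + 273.15 = 295.15 K.
For a reversible heat pump, COP_HP = T_H/(T_H − T_C) = 319.82/24.67 = 12.9655.
W = Q_H/COP_HP = 788/12.9655 = 60.78 kJ.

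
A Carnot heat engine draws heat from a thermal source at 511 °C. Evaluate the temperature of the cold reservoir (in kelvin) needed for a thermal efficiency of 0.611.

T_C ≈ 305 K

T_H = 511 °C → 511 + 273.15 = 784.15 K.
From η = 1 − T_C/T_H, T_C = T_H·(1 − η) = 784.15 × (1 − 0.611) = 305 K.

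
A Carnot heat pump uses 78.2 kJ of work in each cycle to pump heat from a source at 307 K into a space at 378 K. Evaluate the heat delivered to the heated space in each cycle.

Reversible heating COP: COP_HP = T_H/(T_H − T_C) = 378.00/71.00 = 5.3239.
Q_H = COP_HP · W = 5.3239 × 78.2 = 416 kJ.

Q_H ≈ 416 kJ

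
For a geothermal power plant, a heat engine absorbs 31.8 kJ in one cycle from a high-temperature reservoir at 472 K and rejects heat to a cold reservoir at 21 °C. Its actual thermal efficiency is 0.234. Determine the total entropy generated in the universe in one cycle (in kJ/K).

T_C = 21 °C → 21 + 273.15 = 294.15 K.
W = η·Q_H = 0.234 × 31.8 = 7.441 kJ, so Q_C = Q_H − W = 24.36 kJ.
The hot reservoir loses entropy Q_H/T_H = 31.8/472.00 = 0.06737 kJ/K; the cold reservoir gains Q_C/T_C = 24.36/294.15 = 0.08281 kJ/K.
ΔS_univ = −Q_H/T_H + Q_C/T_C = 0.01544 kJ/K (> 0, since η = 0.234 < η_Carnot = 0.377).

ΔS_univ ≈ 0.01544 kJ/K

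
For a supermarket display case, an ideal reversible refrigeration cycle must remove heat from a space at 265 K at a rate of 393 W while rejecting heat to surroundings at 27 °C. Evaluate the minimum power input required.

Ẇ_in ≈ 52.13 W

T_H = 27 °C → 27 + 273.15 = 300.15 K.
For a reversible refrigerator, COP_R = T_C/(T_H − T_C) = 265.00/35.15 = 7.5391.
W = Q_C/COP_R = 393/7.5391 = 52.13 W.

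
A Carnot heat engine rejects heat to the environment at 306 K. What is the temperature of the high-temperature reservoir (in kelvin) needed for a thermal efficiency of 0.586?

T_H ≈ 739 K

From η = 1 − T_C/T_H, solving for T_H gives T_H = T_C/(1 − η) = 306.00/(1 − 0.586) = 739 K.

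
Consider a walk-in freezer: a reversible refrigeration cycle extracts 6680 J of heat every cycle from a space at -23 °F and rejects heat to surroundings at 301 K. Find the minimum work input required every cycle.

T_C = -23 °F → (-23 − 32) × 5/9 = -30.56 °C = 242.59 K.
The reversible coefficient of performance is COP_R = T_C/(T_H − T_C) = 242.59/58.41 = 4.1536.
W = Q_C/COP_R = 6680/4.1536 = 1610 J.

W_in ≈ 1610 J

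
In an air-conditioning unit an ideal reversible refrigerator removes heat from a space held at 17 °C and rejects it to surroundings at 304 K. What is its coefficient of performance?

COP_R ≈ 20.9

T_C = 17 °C → 17 + 273.15 = 290.15 K.
For a reversible refrigerator, COP_R = T_C/(T_H − T_C) = 290.15/(304.00 − 290.15) = 20.9.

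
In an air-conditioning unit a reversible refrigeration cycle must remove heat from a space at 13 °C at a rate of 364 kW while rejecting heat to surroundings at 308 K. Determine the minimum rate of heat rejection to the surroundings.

Q̇_H ≈ 392 kW

T_C = 13 °C → 13 + 273.15 = 286.15 K.
For a reversible cycle Q_H/Q_C = T_H/T_C, so Q_H = Q_C·T_H/T_C = 364 × 308.00/286.15 = 392 kW.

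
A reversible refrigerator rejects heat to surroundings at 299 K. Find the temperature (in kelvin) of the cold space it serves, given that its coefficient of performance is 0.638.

COP_R = T_C/(T_H − T_C) ⇒ T_C = T_H·COP_R/(1 + COP_R) = 299.00 × 0.638/(1 + 0.638) = 116 K.

T_C ≈ 116 K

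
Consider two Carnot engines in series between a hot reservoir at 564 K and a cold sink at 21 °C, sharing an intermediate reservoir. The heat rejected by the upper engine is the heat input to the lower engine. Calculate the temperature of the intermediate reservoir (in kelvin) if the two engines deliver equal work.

T_m ≈ 429 K

T_C = 21 °C → 21 + 273.15 = 294.15 K.
For reversible stages Q_m = Q_H·(T_m/T_H). Setting W₁ = Q_H(1 − T_m/T_H) equal to W₂ = Q_m(1 − T_C/T_m) = Q_H·(T_m − T_C)/T_H gives T_H − T_m = T_m − T_C, so T_m = (T_H + T_C)/2 = (564.00 + 294.15)/2 = 429 K.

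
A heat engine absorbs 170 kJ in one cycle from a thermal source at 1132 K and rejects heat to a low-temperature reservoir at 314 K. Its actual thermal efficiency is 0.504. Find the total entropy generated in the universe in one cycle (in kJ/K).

W = η·Q_H = 0.504 × 170 = 85.68 kJ, so Q_C = Q_H − W = 84.32 kJ.
Reservoir entropy changes: ΔS_H = −Q_H/T_H = −170/1132.00 = -0.1502 kJ/K and ΔS_C = +Q_C/T_C = 84.32/314.00 = 0.2685 kJ/K.
ΔS_univ = −Q_H/T_H + Q_C/T_C = 0.118 kJ/K (> 0, since η = 0.504 < η_Carnot = 0.723).

ΔS_univ ≈ 0.118 kJ/K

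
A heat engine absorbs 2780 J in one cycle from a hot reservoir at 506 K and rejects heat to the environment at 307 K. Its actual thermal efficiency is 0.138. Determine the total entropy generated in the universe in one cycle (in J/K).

ΔS_univ ≈ 2.312 J/K

W = η·Q_H = 0.138 × 2780 = 383.6 J, so Q_C = Q_H − W = 2396 J.
Entropy balance on the reservoirs: −Q_H/T_H = -5.494 J/K, +Q_C/T_C = 7.806 J/K.
ΔS_univ = −Q_H/T_H + Q_C/T_C = 2.312 J/K (> 0, since η = 0.138 < η_Carnot = 0.393).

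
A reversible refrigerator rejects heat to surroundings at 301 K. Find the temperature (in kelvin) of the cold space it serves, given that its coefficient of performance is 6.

COP_R = T_C/(T_H − T_C) ⇒ T_C = T_H·COP_R/(1 + COP_R) = 301.00 × 6/(1 + 6) = 258 K.

T_C ≈ 258 K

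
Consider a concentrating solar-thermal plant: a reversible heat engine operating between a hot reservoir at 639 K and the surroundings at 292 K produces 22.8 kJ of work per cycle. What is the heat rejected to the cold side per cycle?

The Carnot efficiency is η = 1 − T_C/T_H = 1 − 292.00/639.00 = 0.5430.
Since Q_C/Q_H = T_C/T_H and Q_H = W/η, Q_C = W·T_C/(T_H − T_C) = 22.8 × 292.00/347.00 = 19.2 kJ.

Q_C ≈ 19.2 kJ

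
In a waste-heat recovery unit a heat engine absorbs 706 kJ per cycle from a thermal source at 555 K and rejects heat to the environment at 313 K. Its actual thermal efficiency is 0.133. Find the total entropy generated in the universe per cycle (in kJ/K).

W = η·Q_H = 0.133 × 706 = 93.90 kJ, so Q_C = Q_H − W = 612.1 kJ.
Entropy balance on the reservoirs: −Q_H/T_H = -1.272 kJ/K, +Q_C/T_C = 1.956 kJ/K.
ΔS_univ = −Q_H/T_H + Q_C/T_C = 0.684 kJ/K (> 0, since η = 0.133 < η_Carnot = 0.436).

ΔS_univ ≈ 0.684 kJ/K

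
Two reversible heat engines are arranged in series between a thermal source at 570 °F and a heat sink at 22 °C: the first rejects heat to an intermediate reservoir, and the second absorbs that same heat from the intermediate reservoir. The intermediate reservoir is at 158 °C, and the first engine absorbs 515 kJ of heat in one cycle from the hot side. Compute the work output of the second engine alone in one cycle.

W₂ ≈ 122.4 kJ

T_H = 570 °F → (570 − 32) × 5/9 = 298.89 °C = 572.04 K.
T_C = 22 °C → 22 + 273.15 = 295.15 K.
T_m = 158 °C → 158 + 273.15 = 431.15 K.
Heat entering the second stage: Q_m = Q_H·(T_m/T_H) = 515 × 431.15/572.04 = 388.2 kJ.
Second-stage efficiency η₂ = 1 − T_C/T_m = 1 − 295.15/431.15 = 0.3154, so W₂ = η₂·Q_m = 122.4 kJ.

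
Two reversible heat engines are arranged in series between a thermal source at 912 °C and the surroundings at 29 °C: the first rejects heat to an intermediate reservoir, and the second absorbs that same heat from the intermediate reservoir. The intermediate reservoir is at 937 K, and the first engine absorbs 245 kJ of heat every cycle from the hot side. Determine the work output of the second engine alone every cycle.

T_H = 912 °C → 912 + 273.15 = 1185.15 K.
T_C = 29 °C → 29 + 273.15 = 302.15 K.
Heat entering the second stage: Q_m = Q_H·(T_m/T_H) = 245 × 937.00/1185.15 = 194 kJ.
Second-stage efficiency η₂ = 1 − T_C/T_m = 1 − 302.15/937.00 = 0.6775, so W₂ = η₂·Q_m = 131 kJ.

W₂ ≈ 131 kJ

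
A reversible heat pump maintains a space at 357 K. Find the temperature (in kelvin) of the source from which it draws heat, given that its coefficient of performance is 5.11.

COP_HP = T_H/(T_H − T_C) ⇒ T_C = T_H·(COP_HP − 1)/COP_HP = 357.00 × (5.11 − 1)/5.11 = 287.1 K.

T_C ≈ 287.1 K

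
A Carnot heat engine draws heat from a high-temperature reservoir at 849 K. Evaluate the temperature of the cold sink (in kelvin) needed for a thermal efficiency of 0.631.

T_C ≈ 313 K

From η = 1 − T_C/T_H, T_C = T_H·(1 − η) = 849.00 × (1 − 0.631) = 313 K.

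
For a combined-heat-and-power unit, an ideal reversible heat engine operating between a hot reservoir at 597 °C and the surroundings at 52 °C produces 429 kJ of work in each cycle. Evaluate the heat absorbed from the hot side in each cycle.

Q_H ≈ 684.9 kJ

T_H = 597 °C → 597 + 273.15 = 870.15 K.
T_C = 52 °C → 52 + 273.15 = 325.15 K.
The Carnot efficiency is η = 1 − T_C/T_H = 1 − 325.15/870.15 = 0.6263.
Q_H = W/η = 429/0.6263 = 684.9 kJ.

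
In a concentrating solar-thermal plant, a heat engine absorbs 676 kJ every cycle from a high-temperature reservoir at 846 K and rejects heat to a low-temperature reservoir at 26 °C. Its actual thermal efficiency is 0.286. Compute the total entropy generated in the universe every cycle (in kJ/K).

ΔS_univ ≈ 0.814 kJ/K

T_C = 26 °C → 26 + 273.15 = 299.15 K.
W = η·Q_H = 0.286 × 676 = 193.3 kJ, so Q_C = Q_H − W = 482.7 kJ.
Entropy balance on the reservoirs: −Q_H/T_H = -0.7991 kJ/K, +Q_C/T_C = 1.613 kJ/K.
ΔS_univ = −Q_H/T_H + Q_C/T_C = 0.814 kJ/K (> 0, since η = 0.286 < η_Carnot = 0.646).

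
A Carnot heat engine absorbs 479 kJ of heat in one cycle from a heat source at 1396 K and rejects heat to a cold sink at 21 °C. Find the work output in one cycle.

T_C = 21 °C → 21 + 273.15 = 294.15 K.
Carnot efficiency: η = 1 − T_C/T_H = 1 − 294.15/1396.00 = 0.7893.
W = η·Q_H = 0.7893 × 479 = 378 kJ.

W ≈ 378 kJ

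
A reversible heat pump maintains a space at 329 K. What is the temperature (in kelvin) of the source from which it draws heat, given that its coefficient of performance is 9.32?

T_C ≈ 293.7 K

COP_HP = T_H/(T_H − T_C) ⇒ T_C = T_H·(COP_HP − 1)/COP_HP = 329.00 × (9.32 − 1)/9.32 = 293.7 K.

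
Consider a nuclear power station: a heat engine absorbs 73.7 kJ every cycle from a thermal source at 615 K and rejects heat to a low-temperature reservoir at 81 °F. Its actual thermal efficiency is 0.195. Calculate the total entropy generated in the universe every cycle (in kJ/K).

T_C = 81 °F → (81 − 32) × 5/9 = 27.22 °C = 300.37 K.
W = η·Q_H = 0.195 × 73.7 = 14.37 kJ, so Q_C = Q_H − W = 59.33 kJ.
The hot reservoir loses entropy Q_H/T_H = 73.7/615.00 = 0.1198 kJ/K; the cold reservoir gains Q_C/T_C = 59.33/300.37 = 0.1975 kJ/K.
ΔS_univ = −Q_H/T_H + Q_C/T_C = 0.07768 kJ/K (> 0, since η = 0.195 < η_Carnot = 0.512).

ΔS_univ ≈ 0.07768 kJ/K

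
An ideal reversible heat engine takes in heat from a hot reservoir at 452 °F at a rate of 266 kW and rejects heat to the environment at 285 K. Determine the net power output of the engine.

Ẇ ≈ 116 kW

T_H = 452 °F → (452 − 32) × 5/9 = 233.33 °C = 506.48 K.
Since the cycle is reversible, η = 1 − T_C/T_H = 1 − 285.00/506.48 = 0.4373.
W = η·Q_H = 0.4373 × 266 = 116 kW.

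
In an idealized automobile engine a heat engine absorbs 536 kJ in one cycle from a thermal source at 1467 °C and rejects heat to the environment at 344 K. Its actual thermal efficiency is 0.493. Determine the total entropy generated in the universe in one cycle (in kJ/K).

ΔS_univ ≈ 0.482 kJ/K

T_H = 1467 °C → 1467 + 273.15 = 1740.15 K.
W = η·Q_H = 0.493 × 536 = 264.2 kJ, so Q_C = Q_H − W = 271.8 kJ.
The hot reservoir loses entropy Q_H/T_H = 536/1740.15 = 0.3080 kJ/K; the cold reservoir gains Q_C/T_C = 271.8/344.00 = 0.7900 kJ/K.
ΔS_univ = −Q_H/T_H + Q_C/T_C = 0.482 kJ/K (> 0, since η = 0.493 < η_Carnot = 0.802).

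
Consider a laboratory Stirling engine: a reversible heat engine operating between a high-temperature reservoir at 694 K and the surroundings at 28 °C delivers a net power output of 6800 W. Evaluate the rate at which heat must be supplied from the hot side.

T_C = 28 °C → 28 + 273.15 = 301.15 K.
η_rev = 1 − T_C/T_H = 1 − 301.15/694.00 = 0.5661.
Q_H = W/η = 6800/0.5661 = 12010 W.

Q̇_H ≈ 12010 W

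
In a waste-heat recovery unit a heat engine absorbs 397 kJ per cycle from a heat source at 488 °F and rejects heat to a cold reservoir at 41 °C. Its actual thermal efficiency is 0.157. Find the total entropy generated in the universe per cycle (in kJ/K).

ΔS_univ ≈ 0.3113 kJ/K

T_H = 488 °F → (488 − 32) × 5/9 = 253.33 °C = 526.48 K.
T_C = 41 °C → 41 + 273.15 = 314.15 K.
W = η·Q_H = 0.157 × 397 = 62.33 kJ, so Q_C = Q_H − W = 334.7 kJ.
Reservoir entropy changes: ΔS_H = −Q_H/T_H = −397/526.48 = -0.7541 kJ/K and ΔS_C = +Q_C/T_C = 334.7/314.15 = 1.065 kJ/K.
ΔS_univ = −Q_H/T_H + Q_C/T_C = 0.3113 kJ/K (> 0, since η = 0.157 < η_Carnot = 0.403).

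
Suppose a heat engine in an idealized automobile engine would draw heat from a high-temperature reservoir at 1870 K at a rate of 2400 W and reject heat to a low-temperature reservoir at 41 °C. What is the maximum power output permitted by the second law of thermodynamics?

Ẇ_max ≈ 2000 W

T_C = 41 °C → 41 + 273.15 = 314.15 K.
The upper bound on efficiency is η_max = 1 − T_C/T_H = 1 − 314.15/1870.00 = 0.8320.
W_max = η_max · Q_H = 0.8320 × 2400 = 2000 W.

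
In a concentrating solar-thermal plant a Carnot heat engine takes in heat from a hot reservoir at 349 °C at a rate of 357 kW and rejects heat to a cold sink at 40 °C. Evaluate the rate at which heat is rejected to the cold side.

Q̇_C ≈ 180 kW

T_H = 349 °C → 349 + 273.15 = 622.15 K.
T_C = 40 °C → 40 + 273.15 = 313.15 K.
Since the cycle is reversible, η = 1 − T_C/T_H = 1 − 313.15/622.15 = 0.4967.
For a reversible cycle Q_C/Q_H = T_C/T_H, so Q_C = 357 × 313.15/622.15 = 180 kW.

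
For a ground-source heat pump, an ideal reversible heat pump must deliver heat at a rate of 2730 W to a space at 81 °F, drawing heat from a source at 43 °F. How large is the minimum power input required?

Ẇ_in ≈ 192 W

T_H = 81 °F → (81 − 32) × 5/9 = 27.22 °C = 300.37 K.
T_C = 43 °F → (43 − 32) × 5/9 = 6.11 °C = 279.26 K.
For a reversible heat pump, COP_HP = T_H/(T_H − T_C) = 300.37/21.11 = 14.2282.
W = Q_H/COP_HP = 2730/14.2282 = 192 W.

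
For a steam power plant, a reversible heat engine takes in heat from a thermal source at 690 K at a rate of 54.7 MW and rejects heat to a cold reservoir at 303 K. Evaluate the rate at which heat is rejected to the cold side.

For a reversible engine, η = 1 − T_C/T_H = 1 − 303.00/690.00 = 0.5609.
For a reversible cycle Q_C/Q_H = T_C/T_H, so Q_C = 54.7 × 303.00/690.00 = 24.02 MW.

Q̇_C ≈ 24.02 MW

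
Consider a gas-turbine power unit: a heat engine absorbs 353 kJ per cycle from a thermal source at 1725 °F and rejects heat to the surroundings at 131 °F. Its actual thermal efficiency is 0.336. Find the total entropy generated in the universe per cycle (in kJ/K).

ΔS_univ ≈ 0.423 kJ/K

T_H = 1725 °F → (1725 − 32) × 5/9 = 940.56 °C = 1213.71 K.
T_C = 131 °F → (131 − 32) × 5/9 = 55.00 °C = 328.15 K.
W = η·Q_H = 0.336 × 353 = 118.6 kJ, so Q_C = Q_H − W = 234.4 kJ.
The hot reservoir loses entropy Q_H/T_H = 353/1213.71 = 0.2908 kJ/K; the cold reservoir gains Q_C/T_C = 234.4/328.15 = 0.7143 kJ/K.
ΔS_univ = −Q_H/T_H + Q_C/T_C = 0.423 kJ/K (> 0, since η = 0.336 < η_Carnot = 0.730).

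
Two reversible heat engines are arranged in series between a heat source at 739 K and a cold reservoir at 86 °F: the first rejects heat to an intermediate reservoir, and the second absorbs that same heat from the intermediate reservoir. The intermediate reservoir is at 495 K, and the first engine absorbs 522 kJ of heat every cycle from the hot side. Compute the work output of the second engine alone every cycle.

T_C = 86 °F → (86 − 32) × 5/9 = 30.00 °C = 303.15 K.
Heat entering the second stage: Q_m = Q_H·(T_m/T_H) = 522 × 495.00/739.00 = 350 kJ.
Second-stage efficiency η₂ = 1 − T_C/T_m = 1 − 303.15/495.00 = 0.3876, so W₂ = η₂·Q_m = 136 kJ.

W₂ ≈ 136 kJ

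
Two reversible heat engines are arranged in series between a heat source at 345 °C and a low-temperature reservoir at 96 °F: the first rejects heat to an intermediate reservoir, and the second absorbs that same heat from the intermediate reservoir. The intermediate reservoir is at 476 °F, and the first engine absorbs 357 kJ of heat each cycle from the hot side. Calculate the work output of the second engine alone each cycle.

W₂ ≈ 121.9 kJ

T_H = 345 °C → 345 + 273.15 = 618.15 K.
T_C = 96 °F → (96 − 32) × 5/9 = 35.56 °C = 308.71 K.
T_m = 476 °F → (476 − 32) × 5/9 = 246.67 °C = 519.82 K.
Heat entering the second stage: Q_m = Q_H·(T_m/T_H) = 357 × 519.82/618.15 = 300.2 kJ.
Second-stage efficiency η₂ = 1 − T_C/T_m = 1 − 308.71/519.82 = 0.4061, so W₂ = η₂·Q_m = 121.9 kJ.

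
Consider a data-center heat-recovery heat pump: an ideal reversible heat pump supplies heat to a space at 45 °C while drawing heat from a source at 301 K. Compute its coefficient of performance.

T_H = 45 °C → 45 + 273.15 = 318.15 K.
COP_HP = T_H/(T_H − T_C) = 318.15/(318.15 − 301.00) = 18.55.

COP_HP ≈ 18.55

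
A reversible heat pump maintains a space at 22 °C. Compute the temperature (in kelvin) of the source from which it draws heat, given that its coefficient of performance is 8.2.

T_C ≈ 259 K

T_H = 22 °C → 22 + 273.15 = 295.15 K.
COP_HP = T_H/(T_H − T_C) ⇒ T_C = T_H·(COP_HP − 1)/COP_HP = 295.15 × (8.2 − 1)/8.2 = 259 K.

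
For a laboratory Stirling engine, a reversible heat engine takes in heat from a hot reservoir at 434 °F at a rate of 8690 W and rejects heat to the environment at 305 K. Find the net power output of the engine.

Ẇ ≈ 3350 W

T_H = 434 °F → (434 − 32) × 5/9 = 223.33 °C = 496.48 K.
The Carnot efficiency is η = 1 − T_C/T_H = 1 − 305.00/496.48 = 0.3857.
W = η·Q_H = 0.3857 × 8690 = 3350 W.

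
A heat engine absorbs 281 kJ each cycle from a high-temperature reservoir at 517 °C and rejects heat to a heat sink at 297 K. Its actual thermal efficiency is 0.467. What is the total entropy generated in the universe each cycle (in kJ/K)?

ΔS_univ ≈ 0.1487 kJ/K

T_H = 517 °C → 517 + 273.15 = 790.15 K.
W = η·Q_H = 0.467 × 281 = 131.2 kJ, so Q_C = Q_H − W = 149.8 kJ.
Entropy balance on the reservoirs: −Q_H/T_H = -0.3556 kJ/K, +Q_C/T_C = 0.5043 kJ/K.
ΔS_univ = −Q_H/T_H + Q_C/T_C = 0.1487 kJ/K (> 0, since η = 0.467 < η_Carnot = 0.624).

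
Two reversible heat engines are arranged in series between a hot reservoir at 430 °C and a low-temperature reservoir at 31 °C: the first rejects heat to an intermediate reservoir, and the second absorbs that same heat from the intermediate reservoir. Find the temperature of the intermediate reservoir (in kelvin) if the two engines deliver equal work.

T_m ≈ 504 K

T_H = 430 °C → 430 + 273.15 = 703.15 K.
T_C = 31 °C → 31 + 273.15 = 304.15 K.
For reversible stages Q_m = Q_H·(T_m/T_H). Setting W₁ = Q_H(1 − T_m/T_H) equal to W₂ = Q_m(1 − T_C/T_m) = Q_H·(T_m − T_C)/T_H gives T_H − T_m = T_m − T_C, so T_m = (T_H + T_C)/2 = (703.15 + 304.15)/2 = 504 K.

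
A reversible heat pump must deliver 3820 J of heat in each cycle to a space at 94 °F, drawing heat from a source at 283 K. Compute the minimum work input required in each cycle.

T_H = 94 °F → (94 − 32) × 5/9 = 34.44 °C = 307.59 K.
For a reversible heat pump, COP_HP = T_H/(T_H − T_C) = 307.59/24.59 = 12.5067.
W = Q_H/COP_HP = 3820/12.5067 = 305 J.

W_in ≈ 305 J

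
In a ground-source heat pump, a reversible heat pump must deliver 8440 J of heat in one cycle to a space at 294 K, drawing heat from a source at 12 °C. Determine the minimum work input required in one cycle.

T_C = 12 °C → 12 + 273.15 = 285.15 K.
Reversible heating COP: COP_HP = T_H/(T_H − T_C) = 294.00/8.85 = 33.2203.
W = Q_H/COP_HP = 8440/33.2203 = 254 J.

W_in ≈ 254 J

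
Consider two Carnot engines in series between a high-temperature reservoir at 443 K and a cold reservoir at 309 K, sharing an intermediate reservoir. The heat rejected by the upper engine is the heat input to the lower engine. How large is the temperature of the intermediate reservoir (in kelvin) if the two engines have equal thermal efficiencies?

T_m ≈ 370 K

Equal efficiencies require 1 − T_m/T_H = 1 − T_C/T_m, i.e. T_m/T_H = T_C/T_m, so T_m = √(T_H·T_C) = √(443.00 × 309.00) = 370 K.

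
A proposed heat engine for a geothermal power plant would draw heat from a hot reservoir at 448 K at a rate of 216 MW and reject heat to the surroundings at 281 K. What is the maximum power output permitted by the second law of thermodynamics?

No engine can exceed the Carnot limit: η_max = 1 − T_C/T_H = 1 − 281.00/448.00 = 0.3728.
W_max = η_max · Q_H = 0.3728 × 216 = 80.5 MW.

Ẇ_max ≈ 80.5 MW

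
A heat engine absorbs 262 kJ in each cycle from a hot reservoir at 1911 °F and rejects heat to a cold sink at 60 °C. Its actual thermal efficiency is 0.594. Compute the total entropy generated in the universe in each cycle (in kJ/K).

ΔS_univ ≈ 0.120 kJ/K

T_H = 1911 °F → (1911 − 32) × 5/9 = 1043.89 °C = 1317.04 K.
T_C = 60 °C → 60 + 273.15 = 333.15 K.
W = η·Q_H = 0.594 × 262 = 155.6 kJ, so Q_C = Q_H − W = 106.4 kJ.
The hot reservoir loses entropy Q_H/T_H = 262/1317.04 = 0.1989 kJ/K; the cold reservoir gains Q_C/T_C = 106.4/333.15 = 0.3193 kJ/K.
ΔS_univ = −Q_H/T_H + Q_C/T_C = 0.120 kJ/K (> 0, since η = 0.594 < η_Carnot = 0.747).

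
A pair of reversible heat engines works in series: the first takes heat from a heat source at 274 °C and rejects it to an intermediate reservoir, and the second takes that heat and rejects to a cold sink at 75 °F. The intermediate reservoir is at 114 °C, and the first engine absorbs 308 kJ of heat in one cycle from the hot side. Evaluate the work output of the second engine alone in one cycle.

T_H = 274 °C → 274 + 273.15 = 547.15 K.
T_C = 75 °F → (75 − 32) × 5/9 = 23.89 °C = 297.04 K.
T_m = 114 °C → 114 + 273.15 = 387.15 K.
Heat entering the second stage: Q_m = Q_H·(T_m/T_H) = 308 × 387.15/547.15 = 218 kJ.
Second-stage efficiency η₂ = 1 − T_C/T_m = 1 − 297.04/387.15 = 0.2328, so W₂ = η₂·Q_m = 50.7 kJ.

W₂ ≈ 50.7 kJ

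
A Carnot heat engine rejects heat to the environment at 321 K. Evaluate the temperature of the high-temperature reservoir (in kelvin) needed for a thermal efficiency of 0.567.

From η = 1 − T_C/T_H, solving for T_H gives T_H = T_C/(1 − η) = 321.00/(1 − 0.567) = 741 K.

T_H ≈ 741 K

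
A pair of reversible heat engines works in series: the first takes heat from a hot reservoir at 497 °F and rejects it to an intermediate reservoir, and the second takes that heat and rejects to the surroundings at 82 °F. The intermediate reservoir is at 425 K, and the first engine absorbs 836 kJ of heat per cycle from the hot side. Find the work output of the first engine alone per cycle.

T_H = 497 °F → (497 − 32) × 5/9 = 258.33 °C = 531.48 K.
T_C = 82 °F → (82 − 32) × 5/9 = 27.78 °C = 300.93 K.
First-stage efficiency η₁ = 1 − T_m/T_H = 1 − 425.00/531.48 = 0.2004.
W₁ = η₁·Q_H = 0.2004 × 836 = 167.5 kJ.

W₁ ≈ 167.5 kJ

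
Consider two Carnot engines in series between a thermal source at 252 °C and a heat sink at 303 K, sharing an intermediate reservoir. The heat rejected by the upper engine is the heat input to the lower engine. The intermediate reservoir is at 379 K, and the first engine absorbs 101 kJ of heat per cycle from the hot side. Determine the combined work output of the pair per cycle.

W_total ≈ 42.7 kJ

T_H = 252 °C → 252 + 273.15 = 525.15 K.
Two reversible stages in series are equivalent to a single Carnot engine between T_H and T_C, so η_total = 1 − T_C/T_H = 1 − 303.00/525.15 = 0.4230.
W_total = η_total · Q_H = 0.4230 × 101 = 42.7 kJ.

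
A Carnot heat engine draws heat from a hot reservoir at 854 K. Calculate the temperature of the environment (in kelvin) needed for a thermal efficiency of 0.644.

From η = 1 − T_C/T_H, T_C = T_H·(1 − η) = 854.00 × (1 − 0.644) = 304.0 K.

T_C ≈ 304.0 K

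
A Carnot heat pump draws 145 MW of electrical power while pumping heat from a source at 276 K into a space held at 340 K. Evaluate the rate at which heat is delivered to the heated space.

Q̇_H ≈ 770.3 MW

Reversible heating COP: COP_HP = T_H/(T_H − T_C) = 340.00/64.00 = 5.3125.
Q_H = COP_HP · W = 5.3125 × 145 = 770.3 MW.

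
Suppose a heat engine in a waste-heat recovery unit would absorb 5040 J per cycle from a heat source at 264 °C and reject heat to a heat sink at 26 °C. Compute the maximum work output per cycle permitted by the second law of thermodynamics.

W_max ≈ 2230 J

T_H = 264 °C → 264 + 273.15 = 537.15 K.
T_C = 26 °C → 26 + 273.15 = 299.15 K.
By the Carnot theorem, η_max = 1 − T_C/T_H = 1 − 299.15/537.15 = 0.4431.
W_max = η_max · Q_H = 0.4431 × 5040 = 2230 J.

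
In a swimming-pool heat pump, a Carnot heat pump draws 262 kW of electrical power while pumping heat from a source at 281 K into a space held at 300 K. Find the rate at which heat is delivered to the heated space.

Reversible heating COP: COP_HP = T_H/(T_H − T_C) = 300.00/19.00 = 15.7895.
Q_H = COP_HP · W = 15.7895 × 262 = 4140 kW.

Q̇_H ≈ 4140 kW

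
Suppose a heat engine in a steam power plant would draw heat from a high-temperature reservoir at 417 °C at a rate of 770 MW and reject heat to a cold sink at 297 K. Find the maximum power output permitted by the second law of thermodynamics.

T_H = 417 °C → 417 + 273.15 = 690.15 K.
The second-law ceiling is the Carnot efficiency, η_max = 1 − T_C/T_H = 1 − 297.00/690.15 = 0.5697.
W_max = η_max · Q_H = 0.5697 × 770 = 438.6 MW.

Ẇ_max ≈ 438.6 MW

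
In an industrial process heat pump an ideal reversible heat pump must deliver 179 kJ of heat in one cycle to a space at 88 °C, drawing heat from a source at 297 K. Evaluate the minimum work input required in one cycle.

T_H = 88 °C → 88 + 273.15 = 361.15 K.
For a reversible heat pump, COP_HP = T_H/(T_H − T_C) = 361.15/64.15 = 5.6298.
W = Q_H/COP_HP = 179/5.6298 = 31.80 kJ.

W_in ≈ 31.80 kJ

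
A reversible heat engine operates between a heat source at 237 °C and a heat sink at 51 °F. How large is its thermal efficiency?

η ≈ 0.444

T_H = 237 °C → 237 + 273.15 = 510.15 K.
T_C = 51 °F → (51 − 32) × 5/9 = 10.56 °C = 283.71 K.
The Carnot efficiency is η = 1 − T_C/T_H = 1 − 283.71/510.15 = 0.444.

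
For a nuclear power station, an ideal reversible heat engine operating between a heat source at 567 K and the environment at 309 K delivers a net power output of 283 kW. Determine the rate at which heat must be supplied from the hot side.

Q̇_H ≈ 622 kW

η_rev = 1 − T_C/T_H = 1 − 309.00/567.00 = 0.4550.
Q_H = W/η = 283/0.4550 = 622 kW.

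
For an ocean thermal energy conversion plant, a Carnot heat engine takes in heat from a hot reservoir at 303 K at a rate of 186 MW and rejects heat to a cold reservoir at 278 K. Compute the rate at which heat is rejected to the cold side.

The Carnot efficiency is η = 1 − T_C/T_H = 1 − 278.00/303.00 = 0.0825.
For a reversible cycle Q_C/Q_H = T_C/T_H, so Q_C = 186 × 278.00/303.00 = 171 MW.

Q̇_C ≈ 171 MW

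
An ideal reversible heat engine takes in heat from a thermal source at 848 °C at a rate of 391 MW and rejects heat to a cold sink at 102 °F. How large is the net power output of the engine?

T_H = 848 °C → 848 + 273.15 = 1121.15 K.
T_C = 102 °F → (102 − 32) × 5/9 = 38.89 °C = 312.04 K.
Since the cycle is reversible, η = 1 − T_C/T_H = 1 − 312.04/1121.15 = 0.7217.
W = η·Q_H = 0.7217 × 391 = 282 MW.

Ẇ ≈ 282 MW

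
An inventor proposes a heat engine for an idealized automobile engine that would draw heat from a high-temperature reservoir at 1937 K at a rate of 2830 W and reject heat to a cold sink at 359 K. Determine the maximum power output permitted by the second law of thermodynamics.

The upper bound on efficiency is η_max = 1 − T_C/T_H = 1 − 359.00/1937.00 = 0.8147.
W_max = η_max · Q_H = 0.8147 × 2830 = 2310 W.

Ẇ_max ≈ 2310 W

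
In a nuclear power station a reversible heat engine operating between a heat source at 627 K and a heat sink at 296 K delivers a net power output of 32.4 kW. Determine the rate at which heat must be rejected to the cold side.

Q̇_C ≈ 29.0 kW

Since the cycle is reversible, η = 1 − T_C/T_H = 1 − 296.00/627.00 = 0.5279.
Since Q_C/Q_H = T_C/T_H and Q_H = W/η, Q_C = W·T_C/(T_H − T_C) = 32.4 × 296.00/331.00 = 29.0 kW.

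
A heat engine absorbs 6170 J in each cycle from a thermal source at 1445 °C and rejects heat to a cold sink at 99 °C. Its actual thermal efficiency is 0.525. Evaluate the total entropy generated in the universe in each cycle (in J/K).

ΔS_univ ≈ 4.28 J/K

T_H = 1445 °C → 1445 + 273.15 = 1718.15 K.
T_C = 99 °C → 99 + 273.15 = 372.15 K.
W = η·Q_H = 0.525 × 6170 = 3239 J, so Q_C = Q_H − W = 2931 J.
Entropy balance on the reservoirs: −Q_H/T_H = -3.591 J/K, +Q_C/T_C = 7.875 J/K.
ΔS_univ = −Q_H/T_H + Q_C/T_C = 4.28 J/K (> 0, since η = 0.525 < η_Carnot = 0.783).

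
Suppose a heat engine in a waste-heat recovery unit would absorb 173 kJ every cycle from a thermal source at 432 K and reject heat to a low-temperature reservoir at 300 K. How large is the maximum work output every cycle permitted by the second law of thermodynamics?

The second-law ceiling is the Carnot efficiency, η_max = 1 − T_C/T_H = 1 − 300.00/432.00 = 0.3056.
W_max = η_max · Q_H = 0.3056 × 173 = 52.86 kJ.

W_max ≈ 52.86 kJ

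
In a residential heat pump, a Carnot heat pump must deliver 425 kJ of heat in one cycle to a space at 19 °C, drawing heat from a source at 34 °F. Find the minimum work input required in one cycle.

T_H = 19 °C → 19 + 273.15 = 292.15 K.
T_C = 34 °F → (34 − 32) × 5/9 = 1.11 °C = 274.26 K.
The Carnot heat-pump COP is COP_HP = T_H/(T_H − T_C) = 292.15/17.89 = 16.3314.
W = Q_H/COP_HP = 425/16.3314 = 26.0 kJ.

W_in ≈ 26.0 kJ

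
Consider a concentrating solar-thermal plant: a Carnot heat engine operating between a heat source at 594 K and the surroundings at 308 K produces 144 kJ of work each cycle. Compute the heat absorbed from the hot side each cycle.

The Carnot efficiency is η = 1 − T_C/T_H = 1 − 308.00/594.00 = 0.4815.
Q_H = W/η = 144/0.4815 = 299 kJ.

Q_H ≈ 299 kJ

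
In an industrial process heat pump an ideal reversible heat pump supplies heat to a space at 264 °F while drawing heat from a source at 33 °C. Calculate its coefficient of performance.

T_H = 264 °F → (264 − 32) × 5/9 = 128.89 °C = 402.04 K.
T_C = 33 °C → 33 + 273.15 = 306.15 K.
Reversible heating COP: COP_HP = T_H/(T_H − T_C) = 402.04/(402.04 − 306.15) = 4.19.

COP_HP ≈ 4.19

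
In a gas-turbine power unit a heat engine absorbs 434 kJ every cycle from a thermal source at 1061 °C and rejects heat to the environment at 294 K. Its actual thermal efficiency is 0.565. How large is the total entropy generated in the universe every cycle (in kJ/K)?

T_H = 1061 °C → 1061 + 273.15 = 1334.15 K.
W = η·Q_H = 0.565 × 434 = 245.2 kJ, so Q_C = Q_H − W = 188.8 kJ.
The hot reservoir loses entropy Q_H/T_H = 434/1334.15 = 0.3253 kJ/K; the cold reservoir gains Q_C/T_C = 188.8/294.00 = 0.6421 kJ/K.
ΔS_univ = −Q_H/T_H + Q_C/T_C = 0.317 kJ/K (> 0, since η = 0.565 < η_Carnot = 0.780).

ΔS_univ ≈ 0.317 kJ/K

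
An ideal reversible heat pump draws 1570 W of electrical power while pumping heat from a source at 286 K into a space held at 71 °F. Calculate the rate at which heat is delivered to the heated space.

T_H = 71 °F → (71 − 32) × 5/9 = 21.67 °C = 294.82 K.
The Carnot heat-pump COP is COP_HP = T_H/(T_H − T_C) = 294.82/8.82 = 33.4386.
Q_H = COP_HP · W = 33.4386 × 1570 = 52500 W.

Q̇_H ≈ 52500 W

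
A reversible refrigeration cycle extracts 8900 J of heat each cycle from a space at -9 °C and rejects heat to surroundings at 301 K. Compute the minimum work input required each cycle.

W_in ≈ 1240 J

T_C = -9 °C → -9 + 273.15 = 264.15 K.
The reversible coefficient of performance is COP_R = T_C/(T_H − T_C) = 264.15/36.85 = 7.1682.
W = Q_C/COP_R = 8900/7.1682 = 1240 J.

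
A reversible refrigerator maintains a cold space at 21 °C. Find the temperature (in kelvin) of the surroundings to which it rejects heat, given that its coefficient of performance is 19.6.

T_C = 21 °C → 21 + 273.15 = 294.15 K.
COP_R = T_C/(T_H − T_C) ⇒ T_H = T_C·(1 + 1/COP_R) = 294.15 × (1 + 1/19.6) = 309 K.

T_H ≈ 309 K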